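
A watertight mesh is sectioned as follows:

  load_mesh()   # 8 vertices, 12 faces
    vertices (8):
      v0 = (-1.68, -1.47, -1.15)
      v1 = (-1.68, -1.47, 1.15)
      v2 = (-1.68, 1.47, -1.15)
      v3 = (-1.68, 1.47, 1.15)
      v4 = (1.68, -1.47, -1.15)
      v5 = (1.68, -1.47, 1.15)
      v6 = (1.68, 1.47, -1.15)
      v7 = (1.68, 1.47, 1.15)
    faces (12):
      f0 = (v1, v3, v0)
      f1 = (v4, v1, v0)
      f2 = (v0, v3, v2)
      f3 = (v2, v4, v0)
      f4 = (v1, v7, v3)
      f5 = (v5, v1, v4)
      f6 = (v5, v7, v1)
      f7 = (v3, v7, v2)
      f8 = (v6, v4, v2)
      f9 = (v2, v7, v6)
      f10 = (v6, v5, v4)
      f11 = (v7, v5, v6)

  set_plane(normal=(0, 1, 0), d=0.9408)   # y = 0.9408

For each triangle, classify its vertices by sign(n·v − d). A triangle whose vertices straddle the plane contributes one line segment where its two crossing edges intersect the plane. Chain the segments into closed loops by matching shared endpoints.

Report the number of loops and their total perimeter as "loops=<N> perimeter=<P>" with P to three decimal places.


Straddling triangles (8 of 12):
  (v1,v3,v0) [-+-] → (-1.68, 0.9408, 1.15)–(-1.68, 0.9408, 0.736)  len=0.4140
  (v0,v3,v2) [-++] → (-1.68, 0.9408, 0.736)–(-1.68, 0.9408, -1.15)  len=1.8860
  (v2,v4,v0) [+--] → (-1.0752, 0.9408, -1.15)–(-1.68, 0.9408, -1.15)  len=0.6048
  (v1,v7,v3) [-++] → (1.0752, 0.9408, 1.15)–(-1.68, 0.9408, 1.15)  len=2.7552
  (v5,v7,v1) [-+-] → (1.68, 0.9408, 1.15)–(1.0752, 0.9408, 1.15)  len=0.6048
  (v6,v4,v2) [+-+] → (1.68, 0.9408, -1.15)–(-1.0752, 0.9408, -1.15)  len=2.7552
  (v6,v5,v4) [+--] → (1.68, 0.9408, -0.736)–(1.68, 0.9408, -1.15)  len=0.4140
  (v7,v5,v6) [+-+] → (1.68, 0.9408, 1.15)–(1.68, 0.9408, -0.736)  len=1.8860

Chained into 1 loop(s):
  loop 1: 8 segments, perimeter = 11.3200
Total perimeter = 11.320

loops=1 perimeter=11.320


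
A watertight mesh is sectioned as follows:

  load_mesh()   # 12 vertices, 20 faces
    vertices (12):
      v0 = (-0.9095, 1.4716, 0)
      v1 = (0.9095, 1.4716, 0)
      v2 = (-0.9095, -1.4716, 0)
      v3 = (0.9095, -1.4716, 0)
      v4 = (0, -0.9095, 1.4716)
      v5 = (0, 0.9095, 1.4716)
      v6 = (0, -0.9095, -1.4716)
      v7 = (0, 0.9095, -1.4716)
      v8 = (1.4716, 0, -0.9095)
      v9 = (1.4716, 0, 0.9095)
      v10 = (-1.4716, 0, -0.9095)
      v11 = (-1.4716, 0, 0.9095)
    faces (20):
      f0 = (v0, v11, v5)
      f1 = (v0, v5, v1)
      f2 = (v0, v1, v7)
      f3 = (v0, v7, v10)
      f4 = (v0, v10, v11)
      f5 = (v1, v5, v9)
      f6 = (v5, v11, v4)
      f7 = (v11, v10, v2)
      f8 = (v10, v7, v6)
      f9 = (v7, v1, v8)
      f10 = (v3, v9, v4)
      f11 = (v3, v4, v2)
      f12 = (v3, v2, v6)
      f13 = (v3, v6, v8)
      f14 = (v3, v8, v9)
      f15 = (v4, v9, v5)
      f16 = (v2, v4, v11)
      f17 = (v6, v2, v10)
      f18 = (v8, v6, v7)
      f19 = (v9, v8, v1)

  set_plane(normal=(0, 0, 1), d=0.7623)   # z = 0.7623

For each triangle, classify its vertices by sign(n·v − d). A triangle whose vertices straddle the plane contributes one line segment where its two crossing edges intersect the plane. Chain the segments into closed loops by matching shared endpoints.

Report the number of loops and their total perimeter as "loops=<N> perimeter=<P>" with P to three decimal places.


loops=1 perimeter=8.104

Straddling triangles (10 of 20):
  (v0,v11,v5) [-++] → (-1.38063, 0.238174, 0.7623)–(-0.438372, 1.18043, 0.7623)  len=1.3325
  (v0,v5,v1) [-+-] → (-0.438372, 1.18043, 0.7623)–(0.438372, 1.18043, 0.7623)  len=0.8767
  (v0,v10,v11) [--+] → (-1.4716, 0, 0.7623)–(-1.38063, 0.238174, 0.7623)  len=0.2550
  (v1,v5,v9) [-++] → (0.438372, 1.18043, 0.7623)–(1.38063, 0.238174, 0.7623)  len=1.3325
  (v11,v10,v2) [+--] → (-1.4716, 0, 0.7623)–(-1.38063, -0.238174, 0.7623)  len=0.2550
  (v3,v9,v4) [-++] → (1.38063, -0.238174, 0.7623)–(0.438372, -1.18043, 0.7623)  len=1.3325
  (v3,v4,v2) [-+-] → (0.438372, -1.18043, 0.7623)–(-0.438372, -1.18043, 0.7623)  len=0.8767
  (v3,v8,v9) [--+] → (1.4716, 0, 0.7623)–(1.38063, -0.238174, 0.7623)  len=0.2550
  (v2,v4,v11) [-++] → (-0.438372, -1.18043, 0.7623)–(-1.38063, -0.238174, 0.7623)  len=1.3325
  (v9,v8,v1) [+--] → (1.4716, 0, 0.7623)–(1.38063, 0.238174, 0.7623)  len=0.2550

Chained into 1 loop(s):
  loop 1: 10 segments, perimeter = 8.1035
Total perimeter = 8.104


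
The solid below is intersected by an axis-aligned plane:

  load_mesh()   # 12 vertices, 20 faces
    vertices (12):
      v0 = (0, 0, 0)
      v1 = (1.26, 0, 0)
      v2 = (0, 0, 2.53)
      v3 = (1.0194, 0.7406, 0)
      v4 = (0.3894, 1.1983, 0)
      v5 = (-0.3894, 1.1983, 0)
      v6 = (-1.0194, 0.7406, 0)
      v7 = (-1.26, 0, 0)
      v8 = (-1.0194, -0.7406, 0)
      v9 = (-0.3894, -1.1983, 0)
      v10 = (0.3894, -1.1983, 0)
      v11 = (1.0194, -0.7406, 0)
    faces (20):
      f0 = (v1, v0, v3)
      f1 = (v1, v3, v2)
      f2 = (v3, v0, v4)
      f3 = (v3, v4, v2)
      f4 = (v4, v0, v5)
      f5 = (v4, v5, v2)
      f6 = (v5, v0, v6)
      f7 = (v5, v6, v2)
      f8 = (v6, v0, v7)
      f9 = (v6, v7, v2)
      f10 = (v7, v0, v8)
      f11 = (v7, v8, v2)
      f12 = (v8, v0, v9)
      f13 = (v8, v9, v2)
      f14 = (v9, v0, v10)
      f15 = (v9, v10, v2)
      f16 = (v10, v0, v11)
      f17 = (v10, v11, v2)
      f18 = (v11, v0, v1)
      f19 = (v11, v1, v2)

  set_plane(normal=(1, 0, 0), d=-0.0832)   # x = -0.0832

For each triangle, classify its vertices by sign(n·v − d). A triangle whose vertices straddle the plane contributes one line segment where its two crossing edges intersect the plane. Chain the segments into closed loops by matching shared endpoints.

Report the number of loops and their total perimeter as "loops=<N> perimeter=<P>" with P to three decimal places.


loops=1 perimeter=7.718

Straddling triangles (12 of 20):
  (v4,v0,v5) [++-] → (-0.0832, 0.256031, 0)–(-0.0832, 1.1983, 0)  len=0.9423
  (v4,v5,v2) [+-+] → (-0.0832, 1.1983, 0)–(-0.0832, 0.256031, 1.98944)  len=2.2013
  (v5,v0,v6) [-+-] → (-0.0832, 0.256031, 0)–(-0.0832, 0.0604453, 0)  len=0.1956
  (v5,v6,v2) [--+] → (-0.0832, 0.0604453, 2.32351)–(-0.0832, 0.256031, 1.98944)  len=0.3871
  (v6,v0,v7) [-+-] → (-0.0832, 0.0604453, 0)–(-0.0832, 0, 0)  len=0.0604
  (v6,v7,v2) [--+] → (-0.0832, 0, 2.36294)–(-0.0832, 0.0604453, 2.32351)  len=0.0722
  (v7,v0,v8) [-+-] → (-0.0832, 0, 0)–(-0.0832, -0.0604453, 0)  len=0.0604
  (v7,v8,v2) [--+] → (-0.0832, -0.0604453, 2.32351)–(-0.0832, 0, 2.36294)  len=0.0722
  (v8,v0,v9) [-+-] → (-0.0832, -0.0604453, 0)–(-0.0832, -0.256031, 0)  len=0.1956
  (v8,v9,v2) [--+] → (-0.0832, -0.256031, 1.98944)–(-0.0832, -0.0604453, 2.32351)  len=0.3871
  (v9,v0,v10) [-++] → (-0.0832, -0.256031, 0)–(-0.0832, -1.1983, 0)  len=0.9423
  (v9,v10,v2) [-++] → (-0.0832, -1.1983, 0)–(-0.0832, -0.256031, 1.98944)  len=2.2013

Chained into 1 loop(s):
  loop 1: 12 segments, perimeter = 7.7178
Total perimeter = 7.718


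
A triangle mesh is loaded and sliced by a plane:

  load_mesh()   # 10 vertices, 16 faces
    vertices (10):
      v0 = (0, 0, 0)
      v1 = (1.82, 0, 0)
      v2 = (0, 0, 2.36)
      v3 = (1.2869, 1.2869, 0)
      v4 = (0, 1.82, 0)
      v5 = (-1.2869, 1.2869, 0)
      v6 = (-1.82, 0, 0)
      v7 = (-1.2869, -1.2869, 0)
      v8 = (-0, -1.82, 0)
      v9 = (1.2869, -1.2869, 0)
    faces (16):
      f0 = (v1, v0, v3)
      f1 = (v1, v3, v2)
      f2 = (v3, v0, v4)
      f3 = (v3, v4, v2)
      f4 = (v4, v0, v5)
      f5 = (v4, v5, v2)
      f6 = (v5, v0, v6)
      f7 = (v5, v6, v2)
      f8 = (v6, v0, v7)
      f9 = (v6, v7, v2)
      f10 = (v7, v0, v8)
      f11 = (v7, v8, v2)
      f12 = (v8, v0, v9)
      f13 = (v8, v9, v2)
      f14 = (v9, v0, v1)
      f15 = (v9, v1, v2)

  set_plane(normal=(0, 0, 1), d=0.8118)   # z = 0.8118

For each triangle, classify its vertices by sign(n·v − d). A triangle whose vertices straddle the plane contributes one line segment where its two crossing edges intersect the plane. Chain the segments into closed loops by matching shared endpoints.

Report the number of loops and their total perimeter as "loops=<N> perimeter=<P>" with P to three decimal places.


Straddling triangles (8 of 16):
  (v1,v3,v2) [--+] → (0.844228, 0.844228, 0.8118)–(1.19395, 0, 0.8118)  len=0.9138
  (v3,v4,v2) [--+] → (0, 1.19395, 0.8118)–(0.844228, 0.844228, 0.8118)  len=0.9138
  (v4,v5,v2) [--+] → (-0.844228, 0.844228, 0.8118)–(0, 1.19395, 0.8118)  len=0.9138
  (v5,v6,v2) [--+] → (-1.19395, 0, 0.8118)–(-0.844228, 0.844228, 0.8118)  len=0.9138
  (v6,v7,v2) [--+] → (-0.844228, -0.844228, 0.8118)–(-1.19395, 0, 0.8118)  len=0.9138
  (v7,v8,v2) [--+] → (0, -1.19395, 0.8118)–(-0.844228, -0.844228, 0.8118)  len=0.9138
  (v8,v9,v2) [--+] → (0.844228, -0.844228, 0.8118)–(0, -1.19395, 0.8118)  len=0.9138
  (v9,v1,v2) [--+] → (1.19395, 0, 0.8118)–(0.844228, -0.844228, 0.8118)  len=0.9138

Chained into 1 loop(s):
  loop 1: 8 segments, perimeter = 7.3104
Total perimeter = 7.310

loops=1 perimeter=7.310


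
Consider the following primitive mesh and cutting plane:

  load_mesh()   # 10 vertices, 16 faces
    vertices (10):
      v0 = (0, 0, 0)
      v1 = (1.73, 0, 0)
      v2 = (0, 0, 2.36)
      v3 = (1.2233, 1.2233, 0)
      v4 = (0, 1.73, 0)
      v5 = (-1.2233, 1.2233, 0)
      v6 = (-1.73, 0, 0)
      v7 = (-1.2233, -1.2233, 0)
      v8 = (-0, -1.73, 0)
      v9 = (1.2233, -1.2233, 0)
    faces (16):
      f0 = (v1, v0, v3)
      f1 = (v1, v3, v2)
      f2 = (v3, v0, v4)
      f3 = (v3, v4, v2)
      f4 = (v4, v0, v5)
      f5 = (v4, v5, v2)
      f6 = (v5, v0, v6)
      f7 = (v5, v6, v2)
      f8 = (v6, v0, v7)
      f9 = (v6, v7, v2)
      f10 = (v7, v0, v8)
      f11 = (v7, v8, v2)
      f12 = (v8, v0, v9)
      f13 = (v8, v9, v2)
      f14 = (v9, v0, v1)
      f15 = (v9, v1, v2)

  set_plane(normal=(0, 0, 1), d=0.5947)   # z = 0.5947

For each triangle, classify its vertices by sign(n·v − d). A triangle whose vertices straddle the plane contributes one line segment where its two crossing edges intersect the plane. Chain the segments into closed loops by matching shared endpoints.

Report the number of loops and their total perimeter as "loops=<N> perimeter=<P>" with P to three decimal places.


loops=1 perimeter=7.923

Straddling triangles (8 of 16):
  (v1,v3,v2) [--+] → (0.915039, 0.915039, 0.5947)–(1.29405, 0, 0.5947)  len=0.9904
  (v3,v4,v2) [--+] → (0, 1.29405, 0.5947)–(0.915039, 0.915039, 0.5947)  len=0.9904
  (v4,v5,v2) [--+] → (-0.915039, 0.915039, 0.5947)–(0, 1.29405, 0.5947)  len=0.9904
  (v5,v6,v2) [--+] → (-1.29405, 0, 0.5947)–(-0.915039, 0.915039, 0.5947)  len=0.9904
  (v6,v7,v2) [--+] → (-0.915039, -0.915039, 0.5947)–(-1.29405, 0, 0.5947)  len=0.9904
  (v7,v8,v2) [--+] → (0, -1.29405, 0.5947)–(-0.915039, -0.915039, 0.5947)  len=0.9904
  (v8,v9,v2) [--+] → (0.915039, -0.915039, 0.5947)–(0, -1.29405, 0.5947)  len=0.9904
  (v9,v1,v2) [--+] → (1.29405, 0, 0.5947)–(0.915039, -0.915039, 0.5947)  len=0.9904

Chained into 1 loop(s):
  loop 1: 8 segments, perimeter = 7.9234
Total perimeter = 7.923


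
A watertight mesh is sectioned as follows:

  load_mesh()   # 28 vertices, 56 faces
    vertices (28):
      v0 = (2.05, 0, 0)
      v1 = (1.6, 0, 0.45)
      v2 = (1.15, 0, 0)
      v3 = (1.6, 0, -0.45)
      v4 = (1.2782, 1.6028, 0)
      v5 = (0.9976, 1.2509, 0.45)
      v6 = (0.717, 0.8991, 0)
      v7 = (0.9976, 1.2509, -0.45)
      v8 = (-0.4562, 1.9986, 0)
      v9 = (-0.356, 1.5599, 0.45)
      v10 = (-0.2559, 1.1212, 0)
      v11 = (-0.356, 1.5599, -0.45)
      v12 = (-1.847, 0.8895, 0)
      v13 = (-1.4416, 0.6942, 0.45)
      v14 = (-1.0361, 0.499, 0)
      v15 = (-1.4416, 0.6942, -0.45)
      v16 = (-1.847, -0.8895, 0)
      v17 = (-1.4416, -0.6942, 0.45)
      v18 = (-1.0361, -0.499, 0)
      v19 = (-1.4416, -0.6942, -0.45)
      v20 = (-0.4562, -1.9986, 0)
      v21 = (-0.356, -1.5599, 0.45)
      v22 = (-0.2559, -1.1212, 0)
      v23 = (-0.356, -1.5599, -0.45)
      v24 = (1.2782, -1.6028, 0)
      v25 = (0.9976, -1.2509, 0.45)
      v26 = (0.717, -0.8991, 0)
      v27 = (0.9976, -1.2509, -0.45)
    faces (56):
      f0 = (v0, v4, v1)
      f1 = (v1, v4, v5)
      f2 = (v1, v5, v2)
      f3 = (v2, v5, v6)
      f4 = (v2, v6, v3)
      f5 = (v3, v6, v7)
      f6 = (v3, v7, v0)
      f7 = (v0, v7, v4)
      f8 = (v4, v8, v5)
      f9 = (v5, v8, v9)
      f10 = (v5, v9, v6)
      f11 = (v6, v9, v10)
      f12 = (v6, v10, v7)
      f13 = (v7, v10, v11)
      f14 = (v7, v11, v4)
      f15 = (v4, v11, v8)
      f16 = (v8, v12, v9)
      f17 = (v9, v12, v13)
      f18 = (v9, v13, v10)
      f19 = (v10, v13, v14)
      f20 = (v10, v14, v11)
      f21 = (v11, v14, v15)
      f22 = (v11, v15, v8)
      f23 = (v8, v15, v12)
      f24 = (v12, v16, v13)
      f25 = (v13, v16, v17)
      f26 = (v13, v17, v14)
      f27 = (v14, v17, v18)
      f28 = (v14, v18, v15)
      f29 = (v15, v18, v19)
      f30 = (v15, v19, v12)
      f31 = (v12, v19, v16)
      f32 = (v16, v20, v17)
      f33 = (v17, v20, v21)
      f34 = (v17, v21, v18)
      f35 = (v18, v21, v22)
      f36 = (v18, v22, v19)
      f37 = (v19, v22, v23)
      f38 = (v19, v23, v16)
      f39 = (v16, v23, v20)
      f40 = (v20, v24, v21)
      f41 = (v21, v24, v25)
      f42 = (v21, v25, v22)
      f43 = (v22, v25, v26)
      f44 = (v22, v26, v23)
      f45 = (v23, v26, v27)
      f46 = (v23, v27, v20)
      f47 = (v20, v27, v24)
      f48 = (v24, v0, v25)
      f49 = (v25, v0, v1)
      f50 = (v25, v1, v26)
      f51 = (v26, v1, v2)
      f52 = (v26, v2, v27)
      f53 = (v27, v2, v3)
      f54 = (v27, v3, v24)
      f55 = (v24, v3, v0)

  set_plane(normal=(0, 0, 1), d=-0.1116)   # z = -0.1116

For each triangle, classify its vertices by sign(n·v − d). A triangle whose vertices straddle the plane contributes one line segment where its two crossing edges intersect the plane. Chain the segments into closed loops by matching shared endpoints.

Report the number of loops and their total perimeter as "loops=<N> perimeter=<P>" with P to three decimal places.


Straddling triangles (28 of 56):
  (v2,v6,v3) [++-] → (0.935984, 0.676123, -0.1116)–(1.2616, 0, -0.1116)  len=0.7504
  (v3,v6,v7) [-+-] → (0.935984, 0.676123, -0.1116)–(0.786589, 0.986346, -0.1116)  len=0.3443
  (v3,v7,v0) [--+] → (1.789, 0.310223, -0.1116)–(1.9384, 0, -0.1116)  len=0.3443
  (v0,v7,v4) [+-+] → (1.789, 0.310223, -0.1116)–(1.20861, 1.51553, -0.1116)  len=1.3378
  (v6,v10,v7) [++-] → (0.054968, 1.15337, -0.1116)–(0.786589, 0.986346, -0.1116)  len=0.7504
  (v7,v10,v11) [-+-] → (0.054968, 1.15337, -0.1116)–(-0.280725, 1.23, -0.1116)  len=0.3443
  (v7,v11,v4) [--+] → (0.872918, 1.59216, -0.1116)–(1.20861, 1.51553, -0.1116)  len=0.3443
  (v4,v11,v8) [+-+] → (0.872918, 1.59216, -0.1116)–(-0.43135, 1.8898, -0.1116)  len=1.3378
  (v10,v14,v11) [++-] → (-0.867435, 0.762103, -0.1116)–(-0.280725, 1.23, -0.1116)  len=0.7504
  (v11,v14,v15) [-+-] → (-0.867435, 0.762103, -0.1116)–(-1.13666, 0.54741, -0.1116)  len=0.3444
  (v11,v15,v8) [--+] → (-0.700579, 1.67511, -0.1116)–(-0.43135, 1.8898, -0.1116)  len=0.3444
  (v8,v15,v12) [+-+] → (-0.700579, 1.67511, -0.1116)–(-1.74646, 0.841066, -0.1116)  len=1.3377
  (v14,v18,v15) [++-] → (-1.13666, -0.203086, -0.1116)–(-1.13666, 0.54741, -0.1116)  len=0.7505
  (v15,v18,v19) [-+-] → (-1.13666, -0.203086, -0.1116)–(-1.13666, -0.54741, -0.1116)  len=0.3443
  (v15,v19,v12) [--+] → (-1.74646, 0.496742, -0.1116)–(-1.74646, 0.841066, -0.1116)  len=0.3443
  (v12,v19,v16) [+-+] → (-1.74646, 0.496742, -0.1116)–(-1.74646, -0.841066, -0.1116)  len=1.3378
  (v18,v22,v19) [++-] → (-0.549954, -1.0153, -0.1116)–(-1.13666, -0.54741, -0.1116)  len=0.7504
  (v19,v22,v23) [-+-] → (-0.549954, -1.0153, -0.1116)–(-0.280725, -1.23, -0.1116)  len=0.3444
  (v19,v23,v16) [--+] → (-1.47723, -1.05576, -0.1116)–(-1.74646, -0.841066, -0.1116)  len=0.3444
  (v16,v23,v20) [+-+] → (-1.47723, -1.05576, -0.1116)–(-0.43135, -1.8898, -0.1116)  len=1.3377
  (v22,v26,v23) [++-] → (0.450896, -1.06298, -0.1116)–(-0.280725, -1.23, -0.1116)  len=0.7504
  (v23,v26,v27) [-+-] → (0.450896, -1.06298, -0.1116)–(0.786589, -0.986346, -0.1116)  len=0.3443
  (v23,v27,v20) [--+] → (-0.0956576, -1.81317, -0.1116)–(-0.43135, -1.8898, -0.1116)  len=0.3443
  (v20,v27,v24) [+-+] → (-0.0956576, -1.81317, -0.1116)–(1.20861, -1.51553, -0.1116)  len=1.3378
  (v26,v2,v27) [++-] → (1.1122, -0.310223, -0.1116)–(0.786589, -0.986346, -0.1116)  len=0.7504
  (v27,v2,v3) [-+-] → (1.1122, -0.310223, -0.1116)–(1.2616, 0, -0.1116)  len=0.3443
  (v27,v3,v24) [--+] → (1.35801, -1.20531, -0.1116)–(1.20861, -1.51553, -0.1116)  len=0.3443
  (v24,v3,v0) [+-+] → (1.35801, -1.20531, -0.1116)–(1.9384, 0, -0.1116)  len=1.3378

Chained into 2 loop(s):
  loop 1: 14 segments, perimeter = 7.6635
  loop 2: 14 segments, perimeter = 11.7747
Total perimeter = 19.438

loops=2 perimeter=19.438


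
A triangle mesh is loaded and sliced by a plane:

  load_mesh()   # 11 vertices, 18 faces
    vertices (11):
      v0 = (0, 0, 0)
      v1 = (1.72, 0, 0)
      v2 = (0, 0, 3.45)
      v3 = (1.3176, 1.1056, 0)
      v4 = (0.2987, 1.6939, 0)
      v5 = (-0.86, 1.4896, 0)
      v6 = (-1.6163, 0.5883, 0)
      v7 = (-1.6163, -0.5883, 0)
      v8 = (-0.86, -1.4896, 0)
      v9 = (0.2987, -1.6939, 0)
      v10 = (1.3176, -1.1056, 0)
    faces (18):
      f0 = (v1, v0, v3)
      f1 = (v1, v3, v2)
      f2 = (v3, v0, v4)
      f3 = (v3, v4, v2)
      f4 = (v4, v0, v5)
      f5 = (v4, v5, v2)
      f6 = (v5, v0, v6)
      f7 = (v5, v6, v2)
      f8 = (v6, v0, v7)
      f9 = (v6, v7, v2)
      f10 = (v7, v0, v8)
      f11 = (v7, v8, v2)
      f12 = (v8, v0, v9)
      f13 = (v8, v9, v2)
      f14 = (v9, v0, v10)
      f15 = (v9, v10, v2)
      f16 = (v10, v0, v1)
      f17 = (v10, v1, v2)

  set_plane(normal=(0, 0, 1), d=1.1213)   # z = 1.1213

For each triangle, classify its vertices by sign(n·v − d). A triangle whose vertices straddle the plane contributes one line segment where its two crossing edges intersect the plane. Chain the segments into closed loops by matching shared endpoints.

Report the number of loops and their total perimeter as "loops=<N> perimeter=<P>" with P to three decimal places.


Straddling triangles (9 of 18):
  (v1,v3,v2) [--+] → (0.889361, 0.746264, 1.1213)–(1.16098, 0, 1.1213)  len=0.7942
  (v3,v4,v2) [--+] → (0.201618, 1.14336, 1.1213)–(0.889361, 0.746264, 1.1213)  len=0.7941
  (v4,v5,v2) [--+] → (-0.580488, 1.00546, 1.1213)–(0.201618, 1.14336, 1.1213)  len=0.7942
  (v5,v6,v2) [--+] → (-1.09098, 0.397094, 1.1213)–(-0.580488, 1.00546, 1.1213)  len=0.7942
  (v6,v7,v2) [--+] → (-1.09098, -0.397094, 1.1213)–(-1.09098, 0.397094, 1.1213)  len=0.7942
  (v7,v8,v2) [--+] → (-0.580488, -1.00546, 1.1213)–(-1.09098, -0.397094, 1.1213)  len=0.7942
  (v8,v9,v2) [--+] → (0.201618, -1.14336, 1.1213)–(-0.580488, -1.00546, 1.1213)  len=0.7942
  (v9,v10,v2) [--+] → (0.889361, -0.746264, 1.1213)–(0.201618, -1.14336, 1.1213)  len=0.7941
  (v10,v1,v2) [--+] → (1.16098, 0, 1.1213)–(0.889361, -0.746264, 1.1213)  len=0.7942

Chained into 1 loop(s):
  loop 1: 9 segments, perimeter = 7.1475
Total perimeter = 7.147

loops=1 perimeter=7.147


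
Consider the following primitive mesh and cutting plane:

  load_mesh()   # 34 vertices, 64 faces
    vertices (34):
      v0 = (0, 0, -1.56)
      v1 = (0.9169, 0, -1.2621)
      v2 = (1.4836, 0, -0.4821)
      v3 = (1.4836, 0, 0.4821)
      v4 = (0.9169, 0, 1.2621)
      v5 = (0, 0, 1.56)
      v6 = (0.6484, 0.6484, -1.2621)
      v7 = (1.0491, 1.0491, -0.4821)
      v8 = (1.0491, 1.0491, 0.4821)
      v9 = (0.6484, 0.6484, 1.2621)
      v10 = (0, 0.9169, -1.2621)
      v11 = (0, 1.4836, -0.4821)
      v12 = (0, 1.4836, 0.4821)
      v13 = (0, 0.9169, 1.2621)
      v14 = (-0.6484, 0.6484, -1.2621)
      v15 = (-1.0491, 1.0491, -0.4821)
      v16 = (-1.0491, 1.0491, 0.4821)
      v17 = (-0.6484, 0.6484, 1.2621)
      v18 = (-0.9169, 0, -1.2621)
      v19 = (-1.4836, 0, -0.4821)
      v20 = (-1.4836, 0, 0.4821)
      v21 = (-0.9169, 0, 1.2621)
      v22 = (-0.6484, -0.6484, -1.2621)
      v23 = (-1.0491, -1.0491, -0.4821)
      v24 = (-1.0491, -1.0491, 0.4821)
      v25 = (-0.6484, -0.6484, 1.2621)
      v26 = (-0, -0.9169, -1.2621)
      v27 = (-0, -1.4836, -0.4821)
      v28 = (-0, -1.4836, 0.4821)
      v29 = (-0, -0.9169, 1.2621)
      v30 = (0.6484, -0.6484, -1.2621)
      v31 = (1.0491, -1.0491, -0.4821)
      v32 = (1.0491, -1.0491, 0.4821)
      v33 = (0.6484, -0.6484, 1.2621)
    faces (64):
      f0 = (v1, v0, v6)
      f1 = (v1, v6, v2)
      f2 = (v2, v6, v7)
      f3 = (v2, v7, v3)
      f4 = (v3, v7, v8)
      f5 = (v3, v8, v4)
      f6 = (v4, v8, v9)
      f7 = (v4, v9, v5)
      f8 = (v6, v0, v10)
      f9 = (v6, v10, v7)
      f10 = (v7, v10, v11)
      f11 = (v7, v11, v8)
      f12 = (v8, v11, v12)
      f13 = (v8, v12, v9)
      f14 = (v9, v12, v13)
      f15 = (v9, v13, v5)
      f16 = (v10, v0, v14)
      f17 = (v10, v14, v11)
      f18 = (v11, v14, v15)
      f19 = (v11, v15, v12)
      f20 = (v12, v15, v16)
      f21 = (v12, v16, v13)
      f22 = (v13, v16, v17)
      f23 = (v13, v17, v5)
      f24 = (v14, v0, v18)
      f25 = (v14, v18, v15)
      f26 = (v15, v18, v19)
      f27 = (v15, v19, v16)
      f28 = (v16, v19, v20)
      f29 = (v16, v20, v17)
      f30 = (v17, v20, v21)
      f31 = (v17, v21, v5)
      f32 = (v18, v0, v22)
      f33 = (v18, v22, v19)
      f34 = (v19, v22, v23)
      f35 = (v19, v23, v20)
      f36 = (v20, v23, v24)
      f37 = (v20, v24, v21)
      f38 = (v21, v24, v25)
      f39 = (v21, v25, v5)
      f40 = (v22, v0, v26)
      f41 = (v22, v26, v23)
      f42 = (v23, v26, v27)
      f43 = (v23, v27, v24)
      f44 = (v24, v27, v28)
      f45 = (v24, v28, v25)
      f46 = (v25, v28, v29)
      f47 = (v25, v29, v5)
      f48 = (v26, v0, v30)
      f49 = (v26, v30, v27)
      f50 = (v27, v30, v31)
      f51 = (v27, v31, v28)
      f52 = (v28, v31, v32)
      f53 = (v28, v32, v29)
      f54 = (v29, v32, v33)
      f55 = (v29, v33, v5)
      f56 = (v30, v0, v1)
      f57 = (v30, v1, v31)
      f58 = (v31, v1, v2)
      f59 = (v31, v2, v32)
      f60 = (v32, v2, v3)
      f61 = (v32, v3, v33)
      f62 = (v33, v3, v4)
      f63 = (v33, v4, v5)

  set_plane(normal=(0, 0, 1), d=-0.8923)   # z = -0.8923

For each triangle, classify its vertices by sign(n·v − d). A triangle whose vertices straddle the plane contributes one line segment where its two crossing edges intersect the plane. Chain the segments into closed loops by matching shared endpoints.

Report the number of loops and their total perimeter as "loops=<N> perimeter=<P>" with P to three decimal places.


loops=1 perimeter=7.259

Straddling triangles (16 of 64):
  (v1,v6,v2) [--+] → (1.04437, 0.340992, -0.8923)–(1.18557, 0, -0.8923)  len=0.3691
  (v2,v6,v7) [+-+] → (1.04437, 0.340992, -0.8923)–(0.838373, 0.838373, -0.8923)  len=0.5384
  (v6,v10,v7) [--+] → (0.497381, 0.979576, -0.8923)–(0.838373, 0.838373, -0.8923)  len=0.3691
  (v7,v10,v11) [+-+] → (0.497381, 0.979576, -0.8923)–(0, 1.18557, -0.8923)  len=0.5384
  (v10,v14,v11) [--+] → (-0.340992, 1.04437, -0.8923)–(0, 1.18557, -0.8923)  len=0.3691
  (v11,v14,v15) [+-+] → (-0.340992, 1.04437, -0.8923)–(-0.838373, 0.838373, -0.8923)  len=0.5384
  (v14,v18,v15) [--+] → (-0.979576, 0.497381, -0.8923)–(-0.838373, 0.838373, -0.8923)  len=0.3691
  (v15,v18,v19) [+-+] → (-0.979576, 0.497381, -0.8923)–(-1.18557, 0, -0.8923)  len=0.5384
  (v18,v22,v19) [--+] → (-1.04437, -0.340992, -0.8923)–(-1.18557, 0, -0.8923)  len=0.3691
  (v19,v22,v23) [+-+] → (-1.04437, -0.340992, -0.8923)–(-0.838373, -0.838373, -0.8923)  len=0.5384
  (v22,v26,v23) [--+] → (-0.497381, -0.979576, -0.8923)–(-0.838373, -0.838373, -0.8923)  len=0.3691
  (v23,v26,v27) [+-+] → (-0.497381, -0.979576, -0.8923)–(0, -1.18557, -0.8923)  len=0.5384
  (v26,v30,v27) [--+] → (0.340992, -1.04437, -0.8923)–(0, -1.18557, -0.8923)  len=0.3691
  (v27,v30,v31) [+-+] → (0.340992, -1.04437, -0.8923)–(0.838373, -0.838373, -0.8923)  len=0.5384
  (v30,v1,v31) [--+] → (0.979576, -0.497381, -0.8923)–(0.838373, -0.838373, -0.8923)  len=0.3691
  (v31,v1,v2) [+-+] → (0.979576, -0.497381, -0.8923)–(1.18557, 0, -0.8923)  len=0.5384

Chained into 1 loop(s):
  loop 1: 16 segments, perimeter = 7.2594
Total perimeter = 7.259


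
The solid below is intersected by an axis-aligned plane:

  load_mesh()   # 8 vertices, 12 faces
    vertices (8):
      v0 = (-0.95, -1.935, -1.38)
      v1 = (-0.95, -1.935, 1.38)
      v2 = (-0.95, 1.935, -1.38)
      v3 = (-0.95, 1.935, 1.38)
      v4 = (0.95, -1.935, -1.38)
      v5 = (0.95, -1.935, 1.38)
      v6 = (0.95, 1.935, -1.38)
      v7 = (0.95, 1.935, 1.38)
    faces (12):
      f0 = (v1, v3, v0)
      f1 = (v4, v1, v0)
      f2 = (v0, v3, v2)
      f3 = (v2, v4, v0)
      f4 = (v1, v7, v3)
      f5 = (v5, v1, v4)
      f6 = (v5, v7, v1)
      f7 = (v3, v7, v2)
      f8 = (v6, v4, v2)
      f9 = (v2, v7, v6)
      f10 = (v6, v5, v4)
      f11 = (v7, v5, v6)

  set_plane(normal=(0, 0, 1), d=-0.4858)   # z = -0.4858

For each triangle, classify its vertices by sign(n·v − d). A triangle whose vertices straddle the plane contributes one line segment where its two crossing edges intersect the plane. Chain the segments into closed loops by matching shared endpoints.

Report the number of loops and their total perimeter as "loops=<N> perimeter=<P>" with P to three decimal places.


Straddling triangles (8 of 12):
  (v1,v3,v0) [++-] → (-0.95, -0.681176, -0.4858)–(-0.95, -1.935, -0.4858)  len=1.2538
  (v4,v1,v0) [-+-] → (0.334428, -1.935, -0.4858)–(-0.95, -1.935, -0.4858)  len=1.2844
  (v0,v3,v2) [-+-] → (-0.95, -0.681176, -0.4858)–(-0.95, 1.935, -0.4858)  len=2.6162
  (v5,v1,v4) [++-] → (0.334428, -1.935, -0.4858)–(0.95, -1.935, -0.4858)  len=0.6156
  (v3,v7,v2) [++-] → (-0.334428, 1.935, -0.4858)–(-0.95, 1.935, -0.4858)  len=0.6156
  (v2,v7,v6) [-+-] → (-0.334428, 1.935, -0.4858)–(0.95, 1.935, -0.4858)  len=1.2844
  (v6,v5,v4) [-+-] → (0.95, 0.681176, -0.4858)–(0.95, -1.935, -0.4858)  len=2.6162
  (v7,v5,v6) [++-] → (0.95, 0.681176, -0.4858)–(0.95, 1.935, -0.4858)  len=1.2538

Chained into 1 loop(s):
  loop 1: 8 segments, perimeter = 11.5400
Total perimeter = 11.540

loops=1 perimeter=11.540


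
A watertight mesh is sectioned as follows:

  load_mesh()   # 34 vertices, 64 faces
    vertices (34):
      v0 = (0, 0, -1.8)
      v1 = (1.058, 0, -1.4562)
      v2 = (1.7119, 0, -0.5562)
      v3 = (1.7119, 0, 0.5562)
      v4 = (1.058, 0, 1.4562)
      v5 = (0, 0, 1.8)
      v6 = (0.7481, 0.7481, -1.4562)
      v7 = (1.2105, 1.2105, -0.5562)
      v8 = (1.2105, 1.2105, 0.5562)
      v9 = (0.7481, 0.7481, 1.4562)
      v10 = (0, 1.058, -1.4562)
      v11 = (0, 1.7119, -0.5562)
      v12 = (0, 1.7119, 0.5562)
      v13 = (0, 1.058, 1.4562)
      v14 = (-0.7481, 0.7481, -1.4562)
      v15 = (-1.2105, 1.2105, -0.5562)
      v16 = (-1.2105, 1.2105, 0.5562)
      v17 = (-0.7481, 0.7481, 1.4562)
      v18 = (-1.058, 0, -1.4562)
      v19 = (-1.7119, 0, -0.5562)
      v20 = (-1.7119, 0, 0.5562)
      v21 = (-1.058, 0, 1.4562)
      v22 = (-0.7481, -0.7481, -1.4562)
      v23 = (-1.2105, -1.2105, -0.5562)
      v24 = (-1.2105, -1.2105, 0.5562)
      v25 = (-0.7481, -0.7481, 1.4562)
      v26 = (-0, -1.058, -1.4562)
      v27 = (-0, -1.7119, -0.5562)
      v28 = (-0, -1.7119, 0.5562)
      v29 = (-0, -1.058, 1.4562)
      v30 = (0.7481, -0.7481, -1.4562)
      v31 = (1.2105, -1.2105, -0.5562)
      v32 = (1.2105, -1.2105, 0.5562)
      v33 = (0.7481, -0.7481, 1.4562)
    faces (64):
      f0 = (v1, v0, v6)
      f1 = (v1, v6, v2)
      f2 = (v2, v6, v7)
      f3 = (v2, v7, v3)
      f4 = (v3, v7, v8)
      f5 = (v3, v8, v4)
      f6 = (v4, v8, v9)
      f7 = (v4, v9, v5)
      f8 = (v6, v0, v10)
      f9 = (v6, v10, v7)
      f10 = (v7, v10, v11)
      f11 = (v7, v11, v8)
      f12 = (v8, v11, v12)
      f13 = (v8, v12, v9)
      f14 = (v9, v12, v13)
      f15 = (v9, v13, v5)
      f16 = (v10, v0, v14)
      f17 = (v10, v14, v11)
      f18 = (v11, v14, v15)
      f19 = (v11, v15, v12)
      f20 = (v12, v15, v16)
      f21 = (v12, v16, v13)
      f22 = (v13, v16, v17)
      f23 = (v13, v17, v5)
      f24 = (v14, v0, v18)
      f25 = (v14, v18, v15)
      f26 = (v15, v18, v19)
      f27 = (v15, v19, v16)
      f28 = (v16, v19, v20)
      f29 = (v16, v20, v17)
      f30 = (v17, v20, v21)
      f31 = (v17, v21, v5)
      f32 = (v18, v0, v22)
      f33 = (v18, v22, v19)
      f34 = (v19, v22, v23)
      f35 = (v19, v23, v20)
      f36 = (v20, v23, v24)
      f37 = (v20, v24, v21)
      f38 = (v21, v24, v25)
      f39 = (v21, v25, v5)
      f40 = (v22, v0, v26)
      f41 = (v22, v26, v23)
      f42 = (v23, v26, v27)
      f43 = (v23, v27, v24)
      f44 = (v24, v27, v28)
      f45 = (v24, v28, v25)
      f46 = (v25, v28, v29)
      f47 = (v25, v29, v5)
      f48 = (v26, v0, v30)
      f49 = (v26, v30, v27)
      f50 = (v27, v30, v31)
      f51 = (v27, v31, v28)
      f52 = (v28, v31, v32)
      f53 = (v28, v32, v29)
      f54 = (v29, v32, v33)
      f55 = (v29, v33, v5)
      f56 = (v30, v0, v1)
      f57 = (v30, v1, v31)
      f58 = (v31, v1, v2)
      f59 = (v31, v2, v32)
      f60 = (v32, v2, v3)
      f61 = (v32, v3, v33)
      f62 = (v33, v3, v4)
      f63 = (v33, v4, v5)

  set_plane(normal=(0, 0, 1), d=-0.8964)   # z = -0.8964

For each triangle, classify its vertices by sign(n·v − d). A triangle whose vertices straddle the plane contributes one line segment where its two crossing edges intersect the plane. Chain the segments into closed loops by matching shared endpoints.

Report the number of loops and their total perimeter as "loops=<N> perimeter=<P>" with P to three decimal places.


loops=1 perimeter=8.968

Straddling triangles (16 of 64):
  (v1,v6,v2) [--+] → (1.34758, 0.282782, -0.8964)–(1.46473, 0, -0.8964)  len=0.3061
  (v2,v6,v7) [+-+] → (1.34758, 0.282782, -0.8964)–(1.03571, 1.03571, -0.8964)  len=0.8150
  (v6,v10,v7) [--+] → (0.752931, 1.15285, -0.8964)–(1.03571, 1.03571, -0.8964)  len=0.3061
  (v7,v10,v11) [+-+] → (0.752931, 1.15285, -0.8964)–(0, 1.46473, -0.8964)  len=0.8150
  (v10,v14,v11) [--+] → (-0.282782, 1.34758, -0.8964)–(0, 1.46473, -0.8964)  len=0.3061
  (v11,v14,v15) [+-+] → (-0.282782, 1.34758, -0.8964)–(-1.03571, 1.03571, -0.8964)  len=0.8150
  (v14,v18,v15) [--+] → (-1.15285, 0.752931, -0.8964)–(-1.03571, 1.03571, -0.8964)  len=0.3061
  (v15,v18,v19) [+-+] → (-1.15285, 0.752931, -0.8964)–(-1.46473, 0, -0.8964)  len=0.8150
  (v18,v22,v19) [--+] → (-1.34758, -0.282782, -0.8964)–(-1.46473, 0, -0.8964)  len=0.3061
  (v19,v22,v23) [+-+] → (-1.34758, -0.282782, -0.8964)–(-1.03571, -1.03571, -0.8964)  len=0.8150
  (v22,v26,v23) [--+] → (-0.752931, -1.15285, -0.8964)–(-1.03571, -1.03571, -0.8964)  len=0.3061
  (v23,v26,v27) [+-+] → (-0.752931, -1.15285, -0.8964)–(0, -1.46473, -0.8964)  len=0.8150
  (v26,v30,v27) [--+] → (0.282782, -1.34758, -0.8964)–(0, -1.46473, -0.8964)  len=0.3061
  (v27,v30,v31) [+-+] → (0.282782, -1.34758, -0.8964)–(1.03571, -1.03571, -0.8964)  len=0.8150
  (v30,v1,v31) [--+] → (1.15285, -0.752931, -0.8964)–(1.03571, -1.03571, -0.8964)  len=0.3061
  (v31,v1,v2) [+-+] → (1.15285, -0.752931, -0.8964)–(1.46473, 0, -0.8964)  len=0.8150

Chained into 1 loop(s):
  loop 1: 16 segments, perimeter = 8.9684
Total perimeter = 8.968


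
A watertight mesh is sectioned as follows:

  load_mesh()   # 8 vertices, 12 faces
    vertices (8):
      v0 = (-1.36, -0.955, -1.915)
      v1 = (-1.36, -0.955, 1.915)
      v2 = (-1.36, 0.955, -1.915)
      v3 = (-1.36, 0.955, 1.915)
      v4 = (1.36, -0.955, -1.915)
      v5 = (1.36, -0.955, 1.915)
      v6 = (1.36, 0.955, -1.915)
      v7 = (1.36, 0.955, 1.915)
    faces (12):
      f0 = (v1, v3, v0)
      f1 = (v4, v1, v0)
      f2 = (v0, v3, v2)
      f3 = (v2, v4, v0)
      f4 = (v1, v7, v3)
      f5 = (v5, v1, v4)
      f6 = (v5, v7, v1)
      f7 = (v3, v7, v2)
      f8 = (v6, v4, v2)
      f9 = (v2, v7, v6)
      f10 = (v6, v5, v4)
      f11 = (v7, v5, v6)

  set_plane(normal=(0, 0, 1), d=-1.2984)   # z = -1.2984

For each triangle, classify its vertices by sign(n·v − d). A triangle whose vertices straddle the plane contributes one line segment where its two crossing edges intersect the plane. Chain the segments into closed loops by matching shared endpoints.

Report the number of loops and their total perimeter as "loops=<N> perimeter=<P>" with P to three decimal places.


Straddling triangles (8 of 12):
  (v1,v3,v0) [++-] → (-1.36, -0.647505, -1.2984)–(-1.36, -0.955, -1.2984)  len=0.3075
  (v4,v1,v0) [-+-] → (0.922101, -0.955, -1.2984)–(-1.36, -0.955, -1.2984)  len=2.2821
  (v0,v3,v2) [-+-] → (-1.36, -0.647505, -1.2984)–(-1.36, 0.955, -1.2984)  len=1.6025
  (v5,v1,v4) [++-] → (0.922101, -0.955, -1.2984)–(1.36, -0.955, -1.2984)  len=0.4379
  (v3,v7,v2) [++-] → (-0.922101, 0.955, -1.2984)–(-1.36, 0.955, -1.2984)  len=0.4379
  (v2,v7,v6) [-+-] → (-0.922101, 0.955, -1.2984)–(1.36, 0.955, -1.2984)  len=2.2821
  (v6,v5,v4) [-+-] → (1.36, 0.647505, -1.2984)–(1.36, -0.955, -1.2984)  len=1.6025
  (v7,v5,v6) [++-] → (1.36, 0.647505, -1.2984)–(1.36, 0.955, -1.2984)  len=0.3075

Chained into 1 loop(s):
  loop 1: 8 segments, perimeter = 9.2600
Total perimeter = 9.260

loops=1 perimeter=9.260


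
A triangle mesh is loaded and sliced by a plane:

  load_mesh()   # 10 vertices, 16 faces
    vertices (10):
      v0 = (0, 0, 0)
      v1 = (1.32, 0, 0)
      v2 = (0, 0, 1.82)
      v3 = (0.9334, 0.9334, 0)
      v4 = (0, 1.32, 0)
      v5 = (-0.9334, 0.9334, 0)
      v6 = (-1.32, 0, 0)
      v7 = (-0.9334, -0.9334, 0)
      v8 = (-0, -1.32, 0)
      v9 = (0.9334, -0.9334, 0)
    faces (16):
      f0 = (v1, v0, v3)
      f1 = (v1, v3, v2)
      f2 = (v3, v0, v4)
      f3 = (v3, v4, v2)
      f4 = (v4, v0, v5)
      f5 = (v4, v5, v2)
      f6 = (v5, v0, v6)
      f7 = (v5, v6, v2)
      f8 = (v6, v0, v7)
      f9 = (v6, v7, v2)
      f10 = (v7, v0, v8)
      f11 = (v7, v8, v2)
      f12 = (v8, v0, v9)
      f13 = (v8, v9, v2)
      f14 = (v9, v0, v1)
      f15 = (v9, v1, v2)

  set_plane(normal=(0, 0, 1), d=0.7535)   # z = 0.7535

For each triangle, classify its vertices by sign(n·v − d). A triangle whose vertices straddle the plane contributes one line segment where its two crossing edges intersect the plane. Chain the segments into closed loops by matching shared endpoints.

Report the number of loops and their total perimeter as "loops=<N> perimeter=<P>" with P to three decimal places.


Straddling triangles (8 of 16):
  (v1,v3,v2) [--+] → (0.546962, 0.546962, 0.7535)–(0.773505, 0, 0.7535)  len=0.5920
  (v3,v4,v2) [--+] → (0, 0.773505, 0.7535)–(0.546962, 0.546962, 0.7535)  len=0.5920
  (v4,v5,v2) [--+] → (-0.546962, 0.546962, 0.7535)–(0, 0.773505, 0.7535)  len=0.5920
  (v5,v6,v2) [--+] → (-0.773505, 0, 0.7535)–(-0.546962, 0.546962, 0.7535)  len=0.5920
  (v6,v7,v2) [--+] → (-0.546962, -0.546962, 0.7535)–(-0.773505, 0, 0.7535)  len=0.5920
  (v7,v8,v2) [--+] → (0, -0.773505, 0.7535)–(-0.546962, -0.546962, 0.7535)  len=0.5920
  (v8,v9,v2) [--+] → (0.546962, -0.546962, 0.7535)–(0, -0.773505, 0.7535)  len=0.5920
  (v9,v1,v2) [--+] → (0.773505, 0, 0.7535)–(0.546962, -0.546962, 0.7535)  len=0.5920

Chained into 1 loop(s):
  loop 1: 8 segments, perimeter = 4.7362
Total perimeter = 4.736

loops=1 perimeter=4.736


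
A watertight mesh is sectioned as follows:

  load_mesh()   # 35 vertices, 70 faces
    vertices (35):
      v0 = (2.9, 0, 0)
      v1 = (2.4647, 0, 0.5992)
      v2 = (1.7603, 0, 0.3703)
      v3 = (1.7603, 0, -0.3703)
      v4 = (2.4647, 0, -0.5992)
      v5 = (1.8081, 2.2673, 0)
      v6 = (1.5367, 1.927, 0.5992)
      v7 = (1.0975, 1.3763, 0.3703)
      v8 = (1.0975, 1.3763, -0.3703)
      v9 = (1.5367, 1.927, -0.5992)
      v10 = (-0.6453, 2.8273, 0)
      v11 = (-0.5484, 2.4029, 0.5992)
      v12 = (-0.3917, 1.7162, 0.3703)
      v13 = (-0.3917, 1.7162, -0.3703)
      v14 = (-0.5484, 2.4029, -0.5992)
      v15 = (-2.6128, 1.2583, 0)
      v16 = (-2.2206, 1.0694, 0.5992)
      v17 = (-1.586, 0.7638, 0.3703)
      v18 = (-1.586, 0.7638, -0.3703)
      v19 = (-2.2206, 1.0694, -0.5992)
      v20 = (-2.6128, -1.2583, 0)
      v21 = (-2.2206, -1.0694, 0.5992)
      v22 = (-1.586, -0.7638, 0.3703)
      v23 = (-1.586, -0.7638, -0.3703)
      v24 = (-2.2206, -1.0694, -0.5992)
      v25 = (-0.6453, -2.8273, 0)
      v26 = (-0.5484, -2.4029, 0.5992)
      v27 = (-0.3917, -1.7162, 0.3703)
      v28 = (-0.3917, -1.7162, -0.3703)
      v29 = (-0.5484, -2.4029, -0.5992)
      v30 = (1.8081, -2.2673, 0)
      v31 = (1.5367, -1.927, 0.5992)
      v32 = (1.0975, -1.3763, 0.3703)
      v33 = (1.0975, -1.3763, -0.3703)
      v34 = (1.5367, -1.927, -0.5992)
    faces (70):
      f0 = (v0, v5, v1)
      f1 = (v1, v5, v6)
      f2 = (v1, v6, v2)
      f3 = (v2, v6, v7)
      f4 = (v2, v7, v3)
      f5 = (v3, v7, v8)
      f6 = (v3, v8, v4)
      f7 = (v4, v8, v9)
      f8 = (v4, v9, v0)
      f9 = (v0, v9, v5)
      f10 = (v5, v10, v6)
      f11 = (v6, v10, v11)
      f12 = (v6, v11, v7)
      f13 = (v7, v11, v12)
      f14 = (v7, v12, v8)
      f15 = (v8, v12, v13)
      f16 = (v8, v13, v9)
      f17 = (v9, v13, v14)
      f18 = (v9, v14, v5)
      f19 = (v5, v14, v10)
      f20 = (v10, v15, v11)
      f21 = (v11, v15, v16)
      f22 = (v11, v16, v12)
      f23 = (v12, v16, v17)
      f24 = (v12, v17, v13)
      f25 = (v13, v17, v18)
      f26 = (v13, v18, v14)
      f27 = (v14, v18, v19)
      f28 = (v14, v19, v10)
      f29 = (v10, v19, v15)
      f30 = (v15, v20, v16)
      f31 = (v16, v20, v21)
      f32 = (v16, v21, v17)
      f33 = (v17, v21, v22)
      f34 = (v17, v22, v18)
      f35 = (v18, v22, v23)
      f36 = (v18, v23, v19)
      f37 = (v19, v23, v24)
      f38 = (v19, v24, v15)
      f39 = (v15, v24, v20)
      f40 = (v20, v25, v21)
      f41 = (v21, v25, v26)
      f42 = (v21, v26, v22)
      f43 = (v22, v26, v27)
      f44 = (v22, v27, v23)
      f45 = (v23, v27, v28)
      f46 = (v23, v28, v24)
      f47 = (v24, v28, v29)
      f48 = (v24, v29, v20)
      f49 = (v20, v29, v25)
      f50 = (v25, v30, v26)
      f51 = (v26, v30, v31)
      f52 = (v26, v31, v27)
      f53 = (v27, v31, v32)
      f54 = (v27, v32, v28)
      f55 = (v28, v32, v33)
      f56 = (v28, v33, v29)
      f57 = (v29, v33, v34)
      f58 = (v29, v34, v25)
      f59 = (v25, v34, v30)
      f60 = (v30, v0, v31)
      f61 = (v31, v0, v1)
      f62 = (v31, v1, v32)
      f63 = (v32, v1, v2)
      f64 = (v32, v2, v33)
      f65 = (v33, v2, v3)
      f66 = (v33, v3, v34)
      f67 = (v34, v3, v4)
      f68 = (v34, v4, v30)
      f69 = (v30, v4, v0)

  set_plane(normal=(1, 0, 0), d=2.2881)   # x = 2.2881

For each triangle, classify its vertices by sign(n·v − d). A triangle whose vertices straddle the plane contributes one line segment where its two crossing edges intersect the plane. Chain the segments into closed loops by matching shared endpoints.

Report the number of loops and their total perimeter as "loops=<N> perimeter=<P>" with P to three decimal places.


loops=1 perimeter=5.823

Straddling triangles (14 of 70):
  (v0,v5,v1) [+-+] → (2.2881, 1.27059, 0)–(2.2881, 0.609816, 0.438038)  len=0.7928
  (v1,v5,v6) [+--] → (2.2881, 0.609816, 0.438038)–(2.2881, 0.366711, 0.5992)  len=0.2917
  (v1,v6,v2) [+--] → (2.2881, 0.366711, 0.5992)–(2.2881, 0, 0.541813)  len=0.3712
  (v3,v8,v4) [--+] → (2.2881, 0.177775, -0.569633)–(2.2881, 0, -0.541813)  len=0.1799
  (v4,v8,v9) [+--] → (2.2881, 0.177775, -0.569633)–(2.2881, 0.366711, -0.5992)  len=0.1912
  (v4,v9,v0) [+-+] → (2.2881, 0.366711, -0.5992)–(2.2881, 0.86491, -0.268943)  len=0.5977
  (v0,v9,v5) [+--] → (2.2881, 0.86491, -0.268943)–(2.2881, 1.27059, 0)  len=0.4867
  (v30,v0,v31) [-+-] → (2.2881, -1.27059, 0)–(2.2881, -0.86491, 0.268943)  len=0.4867
  (v31,v0,v1) [-++] → (2.2881, -0.86491, 0.268943)–(2.2881, -0.366711, 0.5992)  len=0.5977
  (v31,v1,v32) [-+-] → (2.2881, -0.366711, 0.5992)–(2.2881, -0.177775, 0.569633)  len=0.1912
  (v32,v1,v2) [-+-] → (2.2881, -0.177775, 0.569633)–(2.2881, 0, 0.541813)  len=0.1799
  (v34,v3,v4) [--+] → (2.2881, 0, -0.541813)–(2.2881, -0.366711, -0.5992)  len=0.3712
  (v34,v4,v30) [-+-] → (2.2881, -0.366711, -0.5992)–(2.2881, -0.609816, -0.438038)  len=0.2917
  (v30,v4,v0) [-++] → (2.2881, -0.609816, -0.438038)–(2.2881, -1.27059, 0)  len=0.7928

Chained into 1 loop(s):
  loop 1: 14 segments, perimeter = 5.8225
Total perimeter = 5.823
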